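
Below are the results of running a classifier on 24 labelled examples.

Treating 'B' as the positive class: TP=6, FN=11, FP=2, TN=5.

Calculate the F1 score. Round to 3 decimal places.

Precision = TP/(TP+FP) = 6/8 = 0.7500
Recall = TP/(TP+FN) = 6/17 = 0.3529
F1 = 2·TP/(2·TP+FP+FN) = 12/25 = 0.480

0.480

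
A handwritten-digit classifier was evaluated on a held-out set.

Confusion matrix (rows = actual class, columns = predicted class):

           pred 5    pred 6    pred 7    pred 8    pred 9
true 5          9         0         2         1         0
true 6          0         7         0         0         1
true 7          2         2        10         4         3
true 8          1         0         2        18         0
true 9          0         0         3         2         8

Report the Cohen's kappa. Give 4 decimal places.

0.6054

Observed agreement pₒ = trace/N = 52/75 = 0.69333
Expected agreement pₑ = Σ (rowᵢ·colᵢ)/N² = (12·12 + 8·9 + 21·17 + 21·25 + 13·12)/75² = 0.22293
κ = (pₒ − pₑ)/(1 − pₑ) = (0.69333 − 0.22293)/(1 − 0.22293) = 0.6054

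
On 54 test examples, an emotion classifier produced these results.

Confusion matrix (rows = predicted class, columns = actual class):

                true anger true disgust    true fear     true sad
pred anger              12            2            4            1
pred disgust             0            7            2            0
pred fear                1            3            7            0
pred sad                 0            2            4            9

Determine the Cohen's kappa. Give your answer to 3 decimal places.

Observed agreement pₒ = trace/N = 35/54 = 0.6481
Expected agreement pₑ = Σ (rowᵢ·colᵢ)/N² = (13·19 + 14·9 + 17·11 + 10·15)/54² = 0.2435
κ = (pₒ − pₑ)/(1 − pₑ) = (0.6481 − 0.2435)/(1 − 0.2435) = 0.535

0.535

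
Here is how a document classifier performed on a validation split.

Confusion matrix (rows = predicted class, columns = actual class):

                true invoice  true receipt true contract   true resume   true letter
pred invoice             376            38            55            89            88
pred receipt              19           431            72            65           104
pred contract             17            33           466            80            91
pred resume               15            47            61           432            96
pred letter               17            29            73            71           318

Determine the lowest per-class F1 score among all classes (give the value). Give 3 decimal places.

Per-class F1 score (2·TP/(2·TP+FP+FN)):
  invoice: TP=376, FP=38+55+89+88=270, FN=19+17+15+17=68 → 752/1090 = 0.6899
  receipt: TP=431, FP=19+72+65+104=260, FN=38+33+47+29=147 → 862/1269 = 0.6793
  contract: TP=466, FP=17+33+80+91=221, FN=55+72+61+73=261 → 932/1414 = 0.6591
  resume: TP=432, FP=15+47+61+96=219, FN=89+65+80+71=305 → 864/1388 = 0.6225
  letter: TP=318, FP=17+29+73+71=190, FN=88+104+91+96=379 → 636/1205 = 0.5278
Lowest is class 'letter' with F1 score = 0.528.

0.528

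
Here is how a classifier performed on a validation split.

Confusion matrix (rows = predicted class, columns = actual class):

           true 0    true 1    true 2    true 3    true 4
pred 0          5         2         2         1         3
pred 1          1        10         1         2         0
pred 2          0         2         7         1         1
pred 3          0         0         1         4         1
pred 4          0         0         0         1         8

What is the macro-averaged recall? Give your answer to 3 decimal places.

0.649

Per-class recall (TP/(TP+FN)):
  0: TP=5, FN=1+0+0+0=1 → 5/6 = 0.8333
  1: TP=10, FN=2+2+0+0=4 → 10/14 = 0.7143
  2: TP=7, FN=2+1+1+0=4 → 7/11 = 0.6364
  3: TP=4, FN=1+2+1+1=5 → 4/9 = 0.4444
  4: TP=8, FN=3+0+1+1=5 → 8/13 = 0.6154
Macro-recall = mean = (0.8333 + 0.7143 + 0.6364 + 0.4444 + 0.6154) / 5 = 0.649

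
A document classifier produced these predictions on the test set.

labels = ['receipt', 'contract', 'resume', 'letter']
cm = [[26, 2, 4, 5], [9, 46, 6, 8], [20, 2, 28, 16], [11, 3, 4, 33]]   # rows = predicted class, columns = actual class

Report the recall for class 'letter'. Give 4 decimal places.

One-vs-rest for 'letter': TP = diagonal; FP = other classes predicted 'letter'; FN = 'letter' predicted as other.
recall = TP/(TP+FN).
letter: TP=33, FN=5+8+16=29 → 33/62 = 0.53226

0.5323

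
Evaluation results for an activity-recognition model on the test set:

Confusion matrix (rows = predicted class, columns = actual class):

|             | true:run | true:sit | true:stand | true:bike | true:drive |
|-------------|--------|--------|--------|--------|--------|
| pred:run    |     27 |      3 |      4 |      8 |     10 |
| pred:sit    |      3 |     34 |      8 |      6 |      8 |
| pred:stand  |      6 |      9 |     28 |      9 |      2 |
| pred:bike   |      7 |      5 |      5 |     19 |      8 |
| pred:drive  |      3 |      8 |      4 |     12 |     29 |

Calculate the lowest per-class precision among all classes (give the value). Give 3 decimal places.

0.432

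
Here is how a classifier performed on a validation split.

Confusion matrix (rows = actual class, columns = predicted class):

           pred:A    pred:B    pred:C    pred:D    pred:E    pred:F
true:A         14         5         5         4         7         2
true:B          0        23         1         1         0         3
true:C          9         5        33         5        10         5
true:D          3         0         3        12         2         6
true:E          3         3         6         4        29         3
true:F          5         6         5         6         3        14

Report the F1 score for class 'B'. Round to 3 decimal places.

F1 score = 2·TP/(2·TP+FP+FN).
B: TP=23, FP=5+5+0+3+6=19, FN=0+1+1+0+3=5 → 46/70 = 0.6571

0.657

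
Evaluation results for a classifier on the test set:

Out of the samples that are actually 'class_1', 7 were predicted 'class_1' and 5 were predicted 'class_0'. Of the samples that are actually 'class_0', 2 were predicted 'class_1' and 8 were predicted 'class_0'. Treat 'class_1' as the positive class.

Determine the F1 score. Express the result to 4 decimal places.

Precision = TP/(TP+FP) = 7/9 = 0.7778
Recall = TP/(TP+FN) = 7/12 = 0.5833
F1 = 2·TP/(2·TP+FP+FN) = 14/21 = 0.6667

0.6667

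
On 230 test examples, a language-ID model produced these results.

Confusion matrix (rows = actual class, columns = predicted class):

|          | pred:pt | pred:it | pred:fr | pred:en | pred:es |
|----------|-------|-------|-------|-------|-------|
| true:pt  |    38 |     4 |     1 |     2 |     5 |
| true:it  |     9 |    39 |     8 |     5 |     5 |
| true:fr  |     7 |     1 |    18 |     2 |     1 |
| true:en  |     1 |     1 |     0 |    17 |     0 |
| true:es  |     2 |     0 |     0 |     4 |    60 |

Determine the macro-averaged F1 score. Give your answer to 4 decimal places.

0.7251

Per-class F1 score (2·TP/(2·TP+FP+FN)):
  pt: TP=38, FP=9+7+1+2=19, FN=4+1+2+5=12 → 76/107 = 0.71028
  it: TP=39, FP=4+1+1+0=6, FN=9+8+5+5=27 → 78/111 = 0.70270
  fr: TP=18, FP=1+8+0+0=9, FN=7+1+2+1=11 → 36/56 = 0.64286
  en: TP=17, FP=2+5+2+4=13, FN=1+1+0+0=2 → 34/49 = 0.69388
  es: TP=60, FP=5+5+1+0=11, FN=2+0+0+4=6 → 120/137 = 0.87591
Macro-F1 score = mean = (0.71028 + 0.70270 + 0.64286 + 0.69388 + 0.87591) / 5 = 0.7251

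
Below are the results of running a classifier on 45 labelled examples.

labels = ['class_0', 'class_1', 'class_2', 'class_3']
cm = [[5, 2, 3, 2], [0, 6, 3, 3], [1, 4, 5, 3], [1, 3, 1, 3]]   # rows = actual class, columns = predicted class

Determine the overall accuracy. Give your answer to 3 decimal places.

0.422

Accuracy = trace / total = (5+6+5+3=19) / 45 = 19/45 = 0.422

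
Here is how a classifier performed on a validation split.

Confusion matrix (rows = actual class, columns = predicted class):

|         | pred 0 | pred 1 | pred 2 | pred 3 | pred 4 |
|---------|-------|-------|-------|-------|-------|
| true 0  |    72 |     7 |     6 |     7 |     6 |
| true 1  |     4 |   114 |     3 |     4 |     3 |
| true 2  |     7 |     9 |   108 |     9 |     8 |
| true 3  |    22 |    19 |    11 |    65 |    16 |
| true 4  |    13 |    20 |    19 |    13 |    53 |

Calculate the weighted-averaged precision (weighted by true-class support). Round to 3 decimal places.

0.665

Per-class precision (TP/(TP+FP)):
  0: TP=72, FP=4+7+22+13=46 → 72/118 = 0.6102
  1: TP=114, FP=7+9+19+20=55 → 114/169 = 0.6746
  2: TP=108, FP=6+3+11+19=39 → 108/147 = 0.7347
  3: TP=65, FP=7+4+9+13=33 → 65/98 = 0.6633
  4: TP=53, FP=6+3+8+16=33 → 53/86 = 0.6163
Weighted-precision = Σ (supportᵢ/N)·precisionᵢ with N=618: (98/618)·0.6102 + (128/618)·0.6746 + (141/618)·0.7347 + (133/618)·0.6633 + (118/618)·0.6163 = 0.665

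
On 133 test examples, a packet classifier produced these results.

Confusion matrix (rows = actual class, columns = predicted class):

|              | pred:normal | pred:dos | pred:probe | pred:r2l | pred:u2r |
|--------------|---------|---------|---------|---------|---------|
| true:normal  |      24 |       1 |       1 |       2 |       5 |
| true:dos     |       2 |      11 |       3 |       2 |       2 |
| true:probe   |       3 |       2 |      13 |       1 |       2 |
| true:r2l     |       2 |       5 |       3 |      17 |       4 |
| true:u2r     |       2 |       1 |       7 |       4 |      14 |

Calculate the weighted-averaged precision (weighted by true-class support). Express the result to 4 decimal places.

0.6007

Per-class precision (TP/(TP+FP)):
  normal: TP=24, FP=2+3+2+2=9 → 24/33 = 0.72727
  dos: TP=11, FP=1+2+5+1=9 → 11/20 = 0.55000
  probe: TP=13, FP=1+3+3+7=14 → 13/27 = 0.48148
  r2l: TP=17, FP=2+2+1+4=9 → 17/26 = 0.65385
  u2r: TP=14, FP=5+2+2+4=13 → 14/27 = 0.51852
Weighted-precision = Σ (supportᵢ/N)·precisionᵢ with N=133: (33/133)·0.72727 + (20/133)·0.55000 + (21/133)·0.48148 + (31/133)·0.65385 + (28/133)·0.51852 = 0.6007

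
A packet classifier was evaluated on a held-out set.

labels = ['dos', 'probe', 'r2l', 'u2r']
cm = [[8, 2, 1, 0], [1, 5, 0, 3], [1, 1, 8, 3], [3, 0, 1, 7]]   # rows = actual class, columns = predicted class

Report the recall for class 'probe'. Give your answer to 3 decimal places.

Treat 'probe' as positive and all other classes as negative.
recall = TP/(TP+FN).
probe: TP=5, FN=1+0+3=4 → 5/9 = 0.5556

0.556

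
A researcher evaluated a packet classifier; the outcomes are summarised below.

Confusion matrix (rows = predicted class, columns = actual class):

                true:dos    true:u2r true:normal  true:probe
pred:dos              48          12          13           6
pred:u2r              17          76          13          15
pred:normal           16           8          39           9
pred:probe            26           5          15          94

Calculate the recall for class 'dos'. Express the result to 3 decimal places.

0.449

Treat 'dos' as positive and all other classes as negative.
recall = TP/(TP+FN).
dos: TP=48, FN=17+16+26=59 → 48/107 = 0.4486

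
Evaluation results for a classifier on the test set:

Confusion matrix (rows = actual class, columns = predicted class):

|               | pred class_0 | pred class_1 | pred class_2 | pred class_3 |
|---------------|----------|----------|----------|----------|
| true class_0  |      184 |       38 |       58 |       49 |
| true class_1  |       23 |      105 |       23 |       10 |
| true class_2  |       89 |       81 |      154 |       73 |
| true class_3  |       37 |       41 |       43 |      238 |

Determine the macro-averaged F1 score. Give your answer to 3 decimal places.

0.540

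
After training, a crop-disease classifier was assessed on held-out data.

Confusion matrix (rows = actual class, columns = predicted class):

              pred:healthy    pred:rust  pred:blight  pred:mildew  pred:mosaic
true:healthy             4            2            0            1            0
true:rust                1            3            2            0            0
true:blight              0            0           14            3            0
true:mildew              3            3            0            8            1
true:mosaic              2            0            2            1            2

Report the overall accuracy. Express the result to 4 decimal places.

0.5962

Accuracy = trace / total = (4+3+14+8+2=31) / 52 = 31/52 = 0.5962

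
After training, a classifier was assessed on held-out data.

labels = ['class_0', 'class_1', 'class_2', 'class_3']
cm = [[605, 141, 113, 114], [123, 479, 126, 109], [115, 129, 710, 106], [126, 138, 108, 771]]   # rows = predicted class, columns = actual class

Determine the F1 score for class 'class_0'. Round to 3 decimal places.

0.623

Take TP from the diagonal, FP from the rest of the 'class_0' prediction marginal, FN from the rest of the 'class_0' actual marginal.
F1 score = 2·TP/(2·TP+FP+FN).
class_0: TP=605, FP=141+113+114=368, FN=123+115+126=364 → 1210/1942 = 0.6231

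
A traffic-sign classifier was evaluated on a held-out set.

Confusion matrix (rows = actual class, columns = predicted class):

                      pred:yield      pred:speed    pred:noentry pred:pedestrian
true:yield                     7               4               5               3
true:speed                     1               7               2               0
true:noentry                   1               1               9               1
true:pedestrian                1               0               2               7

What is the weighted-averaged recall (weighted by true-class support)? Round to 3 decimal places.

Per-class recall (TP/(TP+FN)):
  yield: TP=7, FN=4+5+3=12 → 7/19 = 0.3684
  speed: TP=7, FN=1+2+0=3 → 7/10 = 0.7000
  noentry: TP=9, FN=1+1+1=3 → 9/12 = 0.7500
  pedestrian: TP=7, FN=1+0+2=3 → 7/10 = 0.7000
Weighted-recall = Σ (supportᵢ/N)·recallᵢ with N=51: (19/51)·0.3684 + (10/51)·0.7000 + (12/51)·0.7500 + (10/51)·0.7000 = 0.588

0.588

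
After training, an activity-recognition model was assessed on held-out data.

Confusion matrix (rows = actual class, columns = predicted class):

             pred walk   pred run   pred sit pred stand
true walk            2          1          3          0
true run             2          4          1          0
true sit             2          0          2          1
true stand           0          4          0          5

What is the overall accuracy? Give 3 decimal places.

0.481

Accuracy = trace / total = (2+4+2+5=13) / 27 = 13/27 = 0.481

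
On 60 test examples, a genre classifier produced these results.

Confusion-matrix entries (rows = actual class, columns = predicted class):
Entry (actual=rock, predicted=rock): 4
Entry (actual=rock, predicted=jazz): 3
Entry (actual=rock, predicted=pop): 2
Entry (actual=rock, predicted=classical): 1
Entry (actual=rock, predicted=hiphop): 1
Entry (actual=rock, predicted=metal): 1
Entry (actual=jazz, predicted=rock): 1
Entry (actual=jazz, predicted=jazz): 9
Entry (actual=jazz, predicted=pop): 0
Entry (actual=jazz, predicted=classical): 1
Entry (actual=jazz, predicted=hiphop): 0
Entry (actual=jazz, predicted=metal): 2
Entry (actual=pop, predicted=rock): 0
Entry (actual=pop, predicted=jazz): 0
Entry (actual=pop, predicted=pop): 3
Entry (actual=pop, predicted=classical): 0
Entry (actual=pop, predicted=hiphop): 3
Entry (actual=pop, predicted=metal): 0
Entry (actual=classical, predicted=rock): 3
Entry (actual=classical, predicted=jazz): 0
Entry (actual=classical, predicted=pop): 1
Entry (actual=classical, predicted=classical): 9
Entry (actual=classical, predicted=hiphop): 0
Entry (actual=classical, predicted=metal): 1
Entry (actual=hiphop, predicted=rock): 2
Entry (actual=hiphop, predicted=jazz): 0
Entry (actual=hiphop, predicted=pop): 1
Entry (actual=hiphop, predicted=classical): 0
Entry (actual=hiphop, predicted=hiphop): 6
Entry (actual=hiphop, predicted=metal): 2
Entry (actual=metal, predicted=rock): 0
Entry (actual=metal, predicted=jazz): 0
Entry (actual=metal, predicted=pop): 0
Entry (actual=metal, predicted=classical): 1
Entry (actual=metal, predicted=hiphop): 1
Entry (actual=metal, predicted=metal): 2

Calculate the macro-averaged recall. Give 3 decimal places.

0.536

Per-class recall (TP/(TP+FN)):
  rock: TP=4, FN=3+2+1+1+1=8 → 4/12 = 0.3333
  jazz: TP=9, FN=1+0+1+0+2=4 → 9/13 = 0.6923
  pop: TP=3, FN=0+0+0+3+0=3 → 3/6 = 0.5000
  classical: TP=9, FN=3+0+1+0+1=5 → 9/14 = 0.6429
  hiphop: TP=6, FN=2+0+1+0+2=5 → 6/11 = 0.5455
  metal: TP=2, FN=0+0+0+1+1=2 → 2/4 = 0.5000
Macro-recall = mean = (0.3333 + 0.6923 + 0.5000 + 0.6429 + 0.5455 + 0.5000) / 6 = 0.536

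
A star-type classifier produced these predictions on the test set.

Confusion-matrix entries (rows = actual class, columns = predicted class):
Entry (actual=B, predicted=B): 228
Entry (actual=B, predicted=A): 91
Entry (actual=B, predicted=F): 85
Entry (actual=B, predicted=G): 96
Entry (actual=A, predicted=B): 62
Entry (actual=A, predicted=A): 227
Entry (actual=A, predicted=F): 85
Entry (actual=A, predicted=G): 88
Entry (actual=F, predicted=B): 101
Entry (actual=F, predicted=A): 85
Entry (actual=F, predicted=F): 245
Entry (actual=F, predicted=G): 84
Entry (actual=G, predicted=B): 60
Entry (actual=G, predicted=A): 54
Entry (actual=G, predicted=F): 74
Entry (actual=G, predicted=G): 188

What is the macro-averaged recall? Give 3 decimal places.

0.481

Per-class recall (TP/(TP+FN)):
  B: TP=228, FN=91+85+96=272 → 228/500 = 0.4560
  A: TP=227, FN=62+85+88=235 → 227/462 = 0.4913
  F: TP=245, FN=101+85+84=270 → 245/515 = 0.4757
  G: TP=188, FN=60+54+74=188 → 188/376 = 0.5000
Macro-recall = mean = (0.4560 + 0.4913 + 0.4757 + 0.5000) / 4 = 0.481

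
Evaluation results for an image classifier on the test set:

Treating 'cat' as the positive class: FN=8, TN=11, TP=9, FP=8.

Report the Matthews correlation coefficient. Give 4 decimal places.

0.1084

MCC = (TP·TN − FP·FN) / √((TP+FP)(TP+FN)(TN+FP)(TN+FN))
Numerator = 9·11 − 8·8 = 35
Denominator = √(17·17·19·19) = √104329 = 323.0000
MCC = 35 / 323.0000 = 0.1084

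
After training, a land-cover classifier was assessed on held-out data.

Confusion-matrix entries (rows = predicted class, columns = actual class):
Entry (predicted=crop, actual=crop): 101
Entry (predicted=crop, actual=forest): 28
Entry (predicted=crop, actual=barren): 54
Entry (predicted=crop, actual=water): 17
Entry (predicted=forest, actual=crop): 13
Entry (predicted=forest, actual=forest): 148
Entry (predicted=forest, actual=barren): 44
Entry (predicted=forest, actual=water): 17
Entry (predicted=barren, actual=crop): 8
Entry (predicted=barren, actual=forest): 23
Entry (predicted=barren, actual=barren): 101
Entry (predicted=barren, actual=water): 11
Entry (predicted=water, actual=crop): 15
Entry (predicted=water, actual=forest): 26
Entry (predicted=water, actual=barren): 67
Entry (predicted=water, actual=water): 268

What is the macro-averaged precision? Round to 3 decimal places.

Per-class precision (TP/(TP+FP)):
  crop: TP=101, FP=28+54+17=99 → 101/200 = 0.5050
  forest: TP=148, FP=13+44+17=74 → 148/222 = 0.6667
  barren: TP=101, FP=8+23+11=42 → 101/143 = 0.7063
  water: TP=268, FP=15+26+67=108 → 268/376 = 0.7128
Macro-precision = mean = (0.5050 + 0.6667 + 0.7063 + 0.7128) / 4 = 0.648

0.648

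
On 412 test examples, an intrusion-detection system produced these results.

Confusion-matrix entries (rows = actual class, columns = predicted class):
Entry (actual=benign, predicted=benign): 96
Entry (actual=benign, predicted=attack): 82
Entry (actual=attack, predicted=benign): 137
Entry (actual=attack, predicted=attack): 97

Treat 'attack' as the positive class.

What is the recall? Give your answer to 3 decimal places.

Recall = TP/(TP+FN) = 97/(97+137) = 97/234 = 0.415

0.415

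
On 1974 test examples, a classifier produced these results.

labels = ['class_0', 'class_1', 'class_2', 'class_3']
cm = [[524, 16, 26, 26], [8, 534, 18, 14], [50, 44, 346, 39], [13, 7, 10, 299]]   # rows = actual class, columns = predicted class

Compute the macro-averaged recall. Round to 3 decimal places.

0.862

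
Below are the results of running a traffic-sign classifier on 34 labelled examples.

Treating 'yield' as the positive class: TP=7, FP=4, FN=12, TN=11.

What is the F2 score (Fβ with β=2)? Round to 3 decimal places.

Fβ = (1+β²)·TP / ((1+β²)·TP + β²·FN + FP), with β²=4
= 5·7 / (5·7 + 4·12 + 4) = 0.402

0.402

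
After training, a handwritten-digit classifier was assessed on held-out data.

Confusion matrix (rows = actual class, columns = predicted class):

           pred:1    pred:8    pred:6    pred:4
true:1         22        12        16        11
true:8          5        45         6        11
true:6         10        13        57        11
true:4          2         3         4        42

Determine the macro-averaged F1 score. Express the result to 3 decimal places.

Per-class F1 score (2·TP/(2·TP+FP+FN)):
  1: TP=22, FP=5+10+2=17, FN=12+16+11=39 → 44/100 = 0.4400
  8: TP=45, FP=12+13+3=28, FN=5+6+11=22 → 90/140 = 0.6429
  6: TP=57, FP=16+6+4=26, FN=10+13+11=34 → 114/174 = 0.6552
  4: TP=42, FP=11+11+11=33, FN=2+3+4=9 → 84/126 = 0.6667
Macro-F1 score = mean = (0.4400 + 0.6429 + 0.6552 + 0.6667) / 4 = 0.601

0.601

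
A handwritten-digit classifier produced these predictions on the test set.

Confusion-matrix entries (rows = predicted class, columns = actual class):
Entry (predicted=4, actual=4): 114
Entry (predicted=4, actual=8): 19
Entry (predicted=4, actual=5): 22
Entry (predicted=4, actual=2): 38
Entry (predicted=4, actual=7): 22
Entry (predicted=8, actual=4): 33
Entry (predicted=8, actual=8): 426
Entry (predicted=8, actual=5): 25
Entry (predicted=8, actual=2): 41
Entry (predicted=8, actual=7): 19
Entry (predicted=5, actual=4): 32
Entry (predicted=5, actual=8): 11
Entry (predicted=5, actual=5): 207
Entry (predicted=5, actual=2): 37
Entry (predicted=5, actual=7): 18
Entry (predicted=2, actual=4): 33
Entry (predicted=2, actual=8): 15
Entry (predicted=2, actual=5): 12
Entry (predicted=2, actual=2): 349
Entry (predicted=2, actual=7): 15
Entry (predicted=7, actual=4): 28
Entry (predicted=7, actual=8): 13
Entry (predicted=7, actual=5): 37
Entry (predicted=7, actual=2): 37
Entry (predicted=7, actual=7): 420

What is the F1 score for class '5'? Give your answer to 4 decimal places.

One-vs-rest for '5': TP = diagonal; FP = other classes predicted '5'; FN = '5' predicted as other.
F1 score = 2·TP/(2·TP+FP+FN).
5: TP=207, FP=32+11+37+18=98, FN=22+25+12+37=96 → 414/608 = 0.68092

0.6809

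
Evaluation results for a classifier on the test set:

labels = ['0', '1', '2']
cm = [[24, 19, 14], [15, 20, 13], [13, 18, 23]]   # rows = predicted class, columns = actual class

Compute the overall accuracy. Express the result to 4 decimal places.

Accuracy = trace / total = (24+20+23=67) / 159 = 67/159 = 0.4214

0.4214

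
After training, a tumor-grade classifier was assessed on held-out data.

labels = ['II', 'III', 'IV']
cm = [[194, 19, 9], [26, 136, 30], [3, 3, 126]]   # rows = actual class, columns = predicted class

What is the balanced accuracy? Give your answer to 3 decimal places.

Balanced accuracy = mean of per-class recall.
  II: recall = 194/222 = 0.8739
  III: recall = 136/192 = 0.7083
  IV: recall = 126/132 = 0.9545
Mean = (0.8739 + 0.7083 + 0.9545) / 3 = 0.846

0.846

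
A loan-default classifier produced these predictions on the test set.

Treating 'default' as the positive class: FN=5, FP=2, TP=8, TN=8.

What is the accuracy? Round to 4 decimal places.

Accuracy = (TP+TN)/N = (8+8)/23 = 0.6957

0.6957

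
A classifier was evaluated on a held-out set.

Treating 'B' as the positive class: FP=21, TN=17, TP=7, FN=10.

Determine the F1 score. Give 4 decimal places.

Precision = TP/(TP+FP) = 7/28 = 0.2500
Recall = TP/(TP+FN) = 7/17 = 0.4118
F1 = 2·TP/(2·TP+FP+FN) = 14/45 = 0.3111

0.3111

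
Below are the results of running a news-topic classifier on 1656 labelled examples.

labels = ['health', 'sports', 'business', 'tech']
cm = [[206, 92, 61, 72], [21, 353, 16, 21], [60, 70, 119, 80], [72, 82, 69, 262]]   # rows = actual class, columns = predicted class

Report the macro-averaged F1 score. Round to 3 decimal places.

0.548

Per-class F1 score (2·TP/(2·TP+FP+FN)):
  health: TP=206, FP=21+60+72=153, FN=92+61+72=225 → 412/790 = 0.5215
  sports: TP=353, FP=92+70+82=244, FN=21+16+21=58 → 706/1008 = 0.7004
  business: TP=119, FP=61+16+69=146, FN=60+70+80=210 → 238/594 = 0.4007
  tech: TP=262, FP=72+21+80=173, FN=72+82+69=223 → 524/920 = 0.5696
Macro-F1 score = mean = (0.5215 + 0.7004 + 0.4007 + 0.5696) / 4 = 0.548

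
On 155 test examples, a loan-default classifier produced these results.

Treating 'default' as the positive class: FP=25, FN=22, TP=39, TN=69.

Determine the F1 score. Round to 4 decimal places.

0.6240

Precision = TP/(TP+FP) = 39/64 = 0.6094
Recall = TP/(TP+FN) = 39/61 = 0.6393
F1 = 2·TP/(2·TP+FP+FN) = 78/125 = 0.6240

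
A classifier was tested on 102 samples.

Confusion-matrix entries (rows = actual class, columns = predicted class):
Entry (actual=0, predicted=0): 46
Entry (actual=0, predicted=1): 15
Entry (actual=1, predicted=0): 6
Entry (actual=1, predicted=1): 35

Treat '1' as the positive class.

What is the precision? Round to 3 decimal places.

0.700

Precision = TP/(TP+FP) = 35/(35+15) = 35/50 = 0.700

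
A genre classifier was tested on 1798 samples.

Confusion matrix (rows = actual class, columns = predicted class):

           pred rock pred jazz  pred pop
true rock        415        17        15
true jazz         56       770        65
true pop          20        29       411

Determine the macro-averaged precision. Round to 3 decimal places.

Per-class precision (TP/(TP+FP)):
  rock: TP=415, FP=56+20=76 → 415/491 = 0.8452
  jazz: TP=770, FP=17+29=46 → 770/816 = 0.9436
  pop: TP=411, FP=15+65=80 → 411/491 = 0.8371
Macro-precision = mean = (0.8452 + 0.9436 + 0.8371) / 3 = 0.875

0.875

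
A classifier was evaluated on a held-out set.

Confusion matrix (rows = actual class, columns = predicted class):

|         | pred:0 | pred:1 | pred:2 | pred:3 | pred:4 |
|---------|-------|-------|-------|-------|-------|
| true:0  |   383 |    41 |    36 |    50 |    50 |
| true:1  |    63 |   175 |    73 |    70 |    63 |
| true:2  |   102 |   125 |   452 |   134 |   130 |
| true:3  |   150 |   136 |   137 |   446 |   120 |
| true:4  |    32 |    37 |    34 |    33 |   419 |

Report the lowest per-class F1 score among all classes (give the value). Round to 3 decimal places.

0.365

Per-class F1 score (2·TP/(2·TP+FP+FN)):
  0: TP=383, FP=63+102+150+32=347, FN=41+36+50+50=177 → 766/1290 = 0.5938
  1: TP=175, FP=41+125+136+37=339, FN=63+73+70+63=269 → 350/958 = 0.3653
  2: TP=452, FP=36+73+137+34=280, FN=102+125+134+130=491 → 904/1675 = 0.5397
  3: TP=446, FP=50+70+134+33=287, FN=150+136+137+120=543 → 892/1722 = 0.5180
  4: TP=419, FP=50+63+130+120=363, FN=32+37+34+33=136 → 838/1337 = 0.6268
Lowest is class '1' with F1 score = 0.365.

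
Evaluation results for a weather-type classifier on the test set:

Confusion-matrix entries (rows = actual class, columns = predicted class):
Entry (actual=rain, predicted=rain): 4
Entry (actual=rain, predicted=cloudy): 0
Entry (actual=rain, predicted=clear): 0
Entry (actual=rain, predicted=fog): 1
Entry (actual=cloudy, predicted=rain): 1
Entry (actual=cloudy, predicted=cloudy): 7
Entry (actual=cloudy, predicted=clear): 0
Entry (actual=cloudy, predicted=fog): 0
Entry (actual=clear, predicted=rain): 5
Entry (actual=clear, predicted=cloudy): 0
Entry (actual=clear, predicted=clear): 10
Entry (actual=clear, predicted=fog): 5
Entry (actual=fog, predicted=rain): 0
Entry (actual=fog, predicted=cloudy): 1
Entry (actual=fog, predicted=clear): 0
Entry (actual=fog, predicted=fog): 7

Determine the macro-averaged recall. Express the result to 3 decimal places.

Per-class recall (TP/(TP+FN)):
  rain: TP=4, FN=0+0+1=1 → 4/5 = 0.8000
  cloudy: TP=7, FN=1+0+0=1 → 7/8 = 0.8750
  clear: TP=10, FN=5+0+5=10 → 10/20 = 0.5000
  fog: TP=7, FN=0+1+0=1 → 7/8 = 0.8750
Macro-recall = mean = (0.8000 + 0.8750 + 0.5000 + 0.8750) / 4 = 0.763

0.763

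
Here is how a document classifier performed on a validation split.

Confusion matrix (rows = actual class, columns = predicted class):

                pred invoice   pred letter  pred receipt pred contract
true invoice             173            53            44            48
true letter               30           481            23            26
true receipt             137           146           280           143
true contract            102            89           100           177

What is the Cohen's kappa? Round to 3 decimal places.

0.385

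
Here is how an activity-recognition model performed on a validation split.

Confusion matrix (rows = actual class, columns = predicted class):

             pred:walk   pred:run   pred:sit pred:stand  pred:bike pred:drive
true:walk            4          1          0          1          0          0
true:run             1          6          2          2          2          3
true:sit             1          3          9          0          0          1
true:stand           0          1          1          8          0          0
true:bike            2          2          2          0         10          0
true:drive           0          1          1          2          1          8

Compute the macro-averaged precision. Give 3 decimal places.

0.597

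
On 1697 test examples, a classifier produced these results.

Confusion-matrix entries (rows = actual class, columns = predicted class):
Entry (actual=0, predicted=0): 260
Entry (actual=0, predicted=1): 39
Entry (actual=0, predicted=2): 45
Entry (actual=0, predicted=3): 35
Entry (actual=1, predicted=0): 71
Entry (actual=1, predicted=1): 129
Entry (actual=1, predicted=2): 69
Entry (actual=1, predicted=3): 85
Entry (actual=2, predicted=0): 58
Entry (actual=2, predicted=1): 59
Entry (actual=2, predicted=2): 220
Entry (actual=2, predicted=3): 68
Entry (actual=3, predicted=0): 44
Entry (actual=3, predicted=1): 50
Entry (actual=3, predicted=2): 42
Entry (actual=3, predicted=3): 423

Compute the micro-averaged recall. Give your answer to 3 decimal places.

0.608

Micro-averaging pools counts across classes: ΣTP=1032, ΣFP=665, ΣFN=665.
Micro-recall = TP/(TP+FN) on pooled counts = 0.608 (equals overall accuracy in single-label multiclass).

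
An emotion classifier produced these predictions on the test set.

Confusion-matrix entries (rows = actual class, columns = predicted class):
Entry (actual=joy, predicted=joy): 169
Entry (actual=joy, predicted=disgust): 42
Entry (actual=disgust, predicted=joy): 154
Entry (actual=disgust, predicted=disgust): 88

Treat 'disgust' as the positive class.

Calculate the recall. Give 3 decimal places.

0.364

Recall = TP/(TP+FN) = 88/(88+154) = 88/242 = 0.364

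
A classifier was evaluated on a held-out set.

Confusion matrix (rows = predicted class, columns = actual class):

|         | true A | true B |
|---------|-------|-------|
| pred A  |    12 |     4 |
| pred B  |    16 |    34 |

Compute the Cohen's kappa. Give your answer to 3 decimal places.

Observed agreement pₒ = trace/N = 46/66 = 0.6970
Expected agreement pₑ = Σ (rowᵢ·colᵢ)/N² = (28·16 + 38·50)/66² = 0.5390
κ = (pₒ − pₑ)/(1 − pₑ) = (0.6970 − 0.5390)/(1 − 0.5390) = 0.343

0.343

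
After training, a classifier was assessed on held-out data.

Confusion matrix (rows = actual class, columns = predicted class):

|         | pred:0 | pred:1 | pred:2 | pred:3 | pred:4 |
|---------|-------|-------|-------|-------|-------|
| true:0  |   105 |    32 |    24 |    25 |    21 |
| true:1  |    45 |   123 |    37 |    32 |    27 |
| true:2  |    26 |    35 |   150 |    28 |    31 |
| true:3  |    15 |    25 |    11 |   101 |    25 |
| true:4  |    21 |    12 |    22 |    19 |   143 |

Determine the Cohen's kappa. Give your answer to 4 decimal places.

0.4340

Observed agreement pₒ = trace/N = 622/1135 = 0.54802
Expected agreement pₑ = Σ (rowᵢ·colᵢ)/N² = (207·212 + 264·227 + 270·244 + 177·205 + 217·247)/1135² = 0.20150
κ = (pₒ − pₑ)/(1 − pₑ) = (0.54802 − 0.20150)/(1 − 0.20150) = 0.4340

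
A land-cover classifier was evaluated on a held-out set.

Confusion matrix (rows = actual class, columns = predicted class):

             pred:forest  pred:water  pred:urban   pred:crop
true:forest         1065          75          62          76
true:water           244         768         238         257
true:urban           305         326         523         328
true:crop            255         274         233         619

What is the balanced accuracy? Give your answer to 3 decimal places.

Balanced accuracy = mean of per-class recall.
  forest: recall = 1065/1278 = 0.8333
  water: recall = 768/1507 = 0.5096
  urban: recall = 523/1482 = 0.3529
  crop: recall = 619/1381 = 0.4482
Mean = (0.8333 + 0.5096 + 0.3529 + 0.4482) / 4 = 0.536

0.536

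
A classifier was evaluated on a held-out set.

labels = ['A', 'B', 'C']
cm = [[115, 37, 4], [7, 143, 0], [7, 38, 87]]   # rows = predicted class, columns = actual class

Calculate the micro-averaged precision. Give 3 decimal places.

Micro-averaging pools counts across classes: ΣTP=345, ΣFP=93, ΣFN=93.
Micro-precision = TP/(TP+FP) on pooled counts = 0.788 (equals overall accuracy in single-label multiclass).

0.788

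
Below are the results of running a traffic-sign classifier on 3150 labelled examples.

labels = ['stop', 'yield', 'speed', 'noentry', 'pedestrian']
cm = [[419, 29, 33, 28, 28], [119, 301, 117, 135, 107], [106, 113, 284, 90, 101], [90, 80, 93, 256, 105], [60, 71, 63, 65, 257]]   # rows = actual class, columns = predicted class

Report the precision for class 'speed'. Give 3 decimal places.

precision = TP/(TP+FP).
speed: TP=284, FP=33+117+93+63=306 → 284/590 = 0.4814

0.481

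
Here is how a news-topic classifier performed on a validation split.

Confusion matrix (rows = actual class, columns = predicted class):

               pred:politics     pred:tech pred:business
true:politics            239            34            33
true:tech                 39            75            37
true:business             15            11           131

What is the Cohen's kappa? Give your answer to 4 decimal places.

0.5634

Observed agreement pₒ = trace/N = 445/614 = 0.72476
Expected agreement pₑ = Σ (rowᵢ·colᵢ)/N² = (306·293 + 151·120 + 157·201)/614² = 0.36959
κ = (pₒ − pₑ)/(1 − pₑ) = (0.72476 − 0.36959)/(1 − 0.36959) = 0.5634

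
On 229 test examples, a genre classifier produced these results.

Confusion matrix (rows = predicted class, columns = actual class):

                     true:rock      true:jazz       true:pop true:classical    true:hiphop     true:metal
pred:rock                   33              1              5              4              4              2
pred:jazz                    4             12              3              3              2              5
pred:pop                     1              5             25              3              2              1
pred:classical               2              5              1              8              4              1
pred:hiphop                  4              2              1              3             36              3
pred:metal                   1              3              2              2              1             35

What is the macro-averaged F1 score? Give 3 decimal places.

Per-class F1 score (2·TP/(2·TP+FP+FN)):
  rock: TP=33, FP=1+5+4+4+2=16, FN=4+1+2+4+1=12 → 66/94 = 0.7021
  jazz: TP=12, FP=4+3+3+2+5=17, FN=1+5+5+2+3=16 → 24/57 = 0.4211
  pop: TP=25, FP=1+5+3+2+1=12, FN=5+3+1+1+2=12 → 50/74 = 0.6757
  classical: TP=8, FP=2+5+1+4+1=13, FN=4+3+3+3+2=15 → 16/44 = 0.3636
  hiphop: TP=36, FP=4+2+1+3+3=13, FN=4+2+2+4+1=13 → 72/98 = 0.7347
  metal: TP=35, FP=1+3+2+2+1=9, FN=2+5+1+1+3=12 → 70/91 = 0.7692
Macro-F1 score = mean = (0.7021 + 0.4211 + 0.6757 + 0.3636 + 0.7347 + 0.7692) / 6 = 0.611

0.611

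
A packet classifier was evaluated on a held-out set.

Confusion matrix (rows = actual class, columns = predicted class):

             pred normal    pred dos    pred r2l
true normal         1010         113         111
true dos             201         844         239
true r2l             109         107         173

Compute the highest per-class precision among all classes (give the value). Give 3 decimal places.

0.793

Per-class precision (TP/(TP+FP)):
  normal: TP=1010, FP=201+109=310 → 1010/1320 = 0.7652
  dos: TP=844, FP=113+107=220 → 844/1064 = 0.7932
  r2l: TP=173, FP=111+239=350 → 173/523 = 0.3308
Highest is class 'dos' with precision = 0.793.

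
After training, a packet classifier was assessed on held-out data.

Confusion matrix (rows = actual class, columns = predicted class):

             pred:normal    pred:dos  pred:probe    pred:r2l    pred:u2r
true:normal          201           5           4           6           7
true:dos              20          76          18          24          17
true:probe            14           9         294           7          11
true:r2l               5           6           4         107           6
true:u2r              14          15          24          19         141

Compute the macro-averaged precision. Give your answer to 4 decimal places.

Per-class precision (TP/(TP+FP)):
  normal: TP=201, FP=20+14+5+14=53 → 201/254 = 0.79134
  dos: TP=76, FP=5+9+6+15=35 → 76/111 = 0.68468
  probe: TP=294, FP=4+18+4+24=50 → 294/344 = 0.85465
  r2l: TP=107, FP=6+24+7+19=56 → 107/163 = 0.65644
  u2r: TP=141, FP=7+17+11+6=41 → 141/182 = 0.77473
Macro-precision = mean = (0.79134 + 0.68468 + 0.85465 + 0.65644 + 0.77473) / 5 = 0.7524

0.7524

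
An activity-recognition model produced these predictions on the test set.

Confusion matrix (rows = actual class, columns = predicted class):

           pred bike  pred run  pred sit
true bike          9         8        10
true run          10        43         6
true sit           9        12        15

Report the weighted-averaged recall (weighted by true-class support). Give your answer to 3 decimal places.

Per-class recall (TP/(TP+FN)):
  bike: TP=9, FN=8+10=18 → 9/27 = 0.3333
  run: TP=43, FN=10+6=16 → 43/59 = 0.7288
  sit: TP=15, FN=9+12=21 → 15/36 = 0.4167
Weighted-recall = Σ (supportᵢ/N)·recallᵢ with N=122: (27/122)·0.3333 + (59/122)·0.7288 + (36/122)·0.4167 = 0.549

0.549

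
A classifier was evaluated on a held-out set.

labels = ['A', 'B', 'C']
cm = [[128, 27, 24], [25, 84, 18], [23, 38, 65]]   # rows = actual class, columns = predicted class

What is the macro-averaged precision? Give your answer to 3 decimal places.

0.633

Per-class precision (TP/(TP+FP)):
  A: TP=128, FP=25+23=48 → 128/176 = 0.7273
  B: TP=84, FP=27+38=65 → 84/149 = 0.5638
  C: TP=65, FP=24+18=42 → 65/107 = 0.6075
Macro-precision = mean = (0.7273 + 0.5638 + 0.6075) / 3 = 0.633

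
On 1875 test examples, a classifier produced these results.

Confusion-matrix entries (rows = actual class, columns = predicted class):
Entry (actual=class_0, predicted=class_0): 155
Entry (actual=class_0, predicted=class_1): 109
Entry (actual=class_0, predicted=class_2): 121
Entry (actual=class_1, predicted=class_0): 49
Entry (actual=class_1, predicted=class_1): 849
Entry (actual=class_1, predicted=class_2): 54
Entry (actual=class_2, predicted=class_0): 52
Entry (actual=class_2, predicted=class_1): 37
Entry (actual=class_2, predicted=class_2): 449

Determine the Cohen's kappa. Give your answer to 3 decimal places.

Observed agreement pₒ = trace/N = 1453/1875 = 0.7749
Expected agreement pₑ = Σ (rowᵢ·colᵢ)/N² = (385·256 + 952·995 + 538·624)/1875² = 0.3930
κ = (pₒ − pₑ)/(1 − pₑ) = (0.7749 − 0.3930)/(1 − 0.3930) = 0.629

0.629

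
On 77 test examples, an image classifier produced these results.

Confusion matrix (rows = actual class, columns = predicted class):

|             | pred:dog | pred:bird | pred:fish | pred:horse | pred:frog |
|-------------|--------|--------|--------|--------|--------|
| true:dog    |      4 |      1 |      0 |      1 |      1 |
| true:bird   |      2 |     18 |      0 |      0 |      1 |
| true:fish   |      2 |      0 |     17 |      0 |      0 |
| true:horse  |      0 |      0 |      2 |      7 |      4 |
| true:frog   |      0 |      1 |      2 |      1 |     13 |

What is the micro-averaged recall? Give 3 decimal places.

0.766

Micro-averaging pools counts across classes: ΣTP=59, ΣFP=18, ΣFN=18.
Micro-recall = TP/(TP+FN) on pooled counts = 0.766 (equals overall accuracy in single-label multiclass).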